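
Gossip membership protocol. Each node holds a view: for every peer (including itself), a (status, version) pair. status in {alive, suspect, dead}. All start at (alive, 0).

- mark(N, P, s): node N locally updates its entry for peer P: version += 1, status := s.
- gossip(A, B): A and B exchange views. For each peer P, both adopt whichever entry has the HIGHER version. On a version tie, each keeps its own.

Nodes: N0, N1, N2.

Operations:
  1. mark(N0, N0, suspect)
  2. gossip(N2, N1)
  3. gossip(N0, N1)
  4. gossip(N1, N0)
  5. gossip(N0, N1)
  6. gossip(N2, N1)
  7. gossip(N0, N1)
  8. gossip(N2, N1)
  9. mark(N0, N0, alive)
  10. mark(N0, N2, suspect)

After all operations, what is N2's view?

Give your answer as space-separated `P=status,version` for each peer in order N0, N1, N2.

Op 1: N0 marks N0=suspect -> (suspect,v1)
Op 2: gossip N2<->N1 -> N2.N0=(alive,v0) N2.N1=(alive,v0) N2.N2=(alive,v0) | N1.N0=(alive,v0) N1.N1=(alive,v0) N1.N2=(alive,v0)
Op 3: gossip N0<->N1 -> N0.N0=(suspect,v1) N0.N1=(alive,v0) N0.N2=(alive,v0) | N1.N0=(suspect,v1) N1.N1=(alive,v0) N1.N2=(alive,v0)
Op 4: gossip N1<->N0 -> N1.N0=(suspect,v1) N1.N1=(alive,v0) N1.N2=(alive,v0) | N0.N0=(suspect,v1) N0.N1=(alive,v0) N0.N2=(alive,v0)
Op 5: gossip N0<->N1 -> N0.N0=(suspect,v1) N0.N1=(alive,v0) N0.N2=(alive,v0) | N1.N0=(suspect,v1) N1.N1=(alive,v0) N1.N2=(alive,v0)
Op 6: gossip N2<->N1 -> N2.N0=(suspect,v1) N2.N1=(alive,v0) N2.N2=(alive,v0) | N1.N0=(suspect,v1) N1.N1=(alive,v0) N1.N2=(alive,v0)
Op 7: gossip N0<->N1 -> N0.N0=(suspect,v1) N0.N1=(alive,v0) N0.N2=(alive,v0) | N1.N0=(suspect,v1) N1.N1=(alive,v0) N1.N2=(alive,v0)
Op 8: gossip N2<->N1 -> N2.N0=(suspect,v1) N2.N1=(alive,v0) N2.N2=(alive,v0) | N1.N0=(suspect,v1) N1.N1=(alive,v0) N1.N2=(alive,v0)
Op 9: N0 marks N0=alive -> (alive,v2)
Op 10: N0 marks N2=suspect -> (suspect,v1)

Answer: N0=suspect,1 N1=alive,0 N2=alive,0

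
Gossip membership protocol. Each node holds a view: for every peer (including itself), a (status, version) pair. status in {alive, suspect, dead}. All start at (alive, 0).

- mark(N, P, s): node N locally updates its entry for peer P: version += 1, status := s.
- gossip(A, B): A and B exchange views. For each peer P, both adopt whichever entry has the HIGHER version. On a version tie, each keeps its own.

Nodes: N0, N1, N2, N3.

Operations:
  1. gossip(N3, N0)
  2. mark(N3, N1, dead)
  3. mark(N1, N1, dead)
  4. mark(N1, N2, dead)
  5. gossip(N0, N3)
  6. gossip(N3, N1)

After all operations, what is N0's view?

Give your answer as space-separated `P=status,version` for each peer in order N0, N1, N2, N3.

Op 1: gossip N3<->N0 -> N3.N0=(alive,v0) N3.N1=(alive,v0) N3.N2=(alive,v0) N3.N3=(alive,v0) | N0.N0=(alive,v0) N0.N1=(alive,v0) N0.N2=(alive,v0) N0.N3=(alive,v0)
Op 2: N3 marks N1=dead -> (dead,v1)
Op 3: N1 marks N1=dead -> (dead,v1)
Op 4: N1 marks N2=dead -> (dead,v1)
Op 5: gossip N0<->N3 -> N0.N0=(alive,v0) N0.N1=(dead,v1) N0.N2=(alive,v0) N0.N3=(alive,v0) | N3.N0=(alive,v0) N3.N1=(dead,v1) N3.N2=(alive,v0) N3.N3=(alive,v0)
Op 6: gossip N3<->N1 -> N3.N0=(alive,v0) N3.N1=(dead,v1) N3.N2=(dead,v1) N3.N3=(alive,v0) | N1.N0=(alive,v0) N1.N1=(dead,v1) N1.N2=(dead,v1) N1.N3=(alive,v0)

Answer: N0=alive,0 N1=dead,1 N2=alive,0 N3=alive,0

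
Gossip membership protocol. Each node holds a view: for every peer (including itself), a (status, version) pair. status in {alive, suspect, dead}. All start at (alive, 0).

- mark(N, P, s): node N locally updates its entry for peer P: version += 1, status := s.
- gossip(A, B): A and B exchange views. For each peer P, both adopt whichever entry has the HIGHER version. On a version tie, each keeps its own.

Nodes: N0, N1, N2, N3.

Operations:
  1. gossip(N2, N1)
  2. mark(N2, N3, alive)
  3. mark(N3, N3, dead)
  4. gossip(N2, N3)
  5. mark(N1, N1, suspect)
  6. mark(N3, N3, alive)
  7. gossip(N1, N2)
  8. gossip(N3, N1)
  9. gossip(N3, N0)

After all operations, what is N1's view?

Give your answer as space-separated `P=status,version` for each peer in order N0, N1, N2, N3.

Op 1: gossip N2<->N1 -> N2.N0=(alive,v0) N2.N1=(alive,v0) N2.N2=(alive,v0) N2.N3=(alive,v0) | N1.N0=(alive,v0) N1.N1=(alive,v0) N1.N2=(alive,v0) N1.N3=(alive,v0)
Op 2: N2 marks N3=alive -> (alive,v1)
Op 3: N3 marks N3=dead -> (dead,v1)
Op 4: gossip N2<->N3 -> N2.N0=(alive,v0) N2.N1=(alive,v0) N2.N2=(alive,v0) N2.N3=(alive,v1) | N3.N0=(alive,v0) N3.N1=(alive,v0) N3.N2=(alive,v0) N3.N3=(dead,v1)
Op 5: N1 marks N1=suspect -> (suspect,v1)
Op 6: N3 marks N3=alive -> (alive,v2)
Op 7: gossip N1<->N2 -> N1.N0=(alive,v0) N1.N1=(suspect,v1) N1.N2=(alive,v0) N1.N3=(alive,v1) | N2.N0=(alive,v0) N2.N1=(suspect,v1) N2.N2=(alive,v0) N2.N3=(alive,v1)
Op 8: gossip N3<->N1 -> N3.N0=(alive,v0) N3.N1=(suspect,v1) N3.N2=(alive,v0) N3.N3=(alive,v2) | N1.N0=(alive,v0) N1.N1=(suspect,v1) N1.N2=(alive,v0) N1.N3=(alive,v2)
Op 9: gossip N3<->N0 -> N3.N0=(alive,v0) N3.N1=(suspect,v1) N3.N2=(alive,v0) N3.N3=(alive,v2) | N0.N0=(alive,v0) N0.N1=(suspect,v1) N0.N2=(alive,v0) N0.N3=(alive,v2)

Answer: N0=alive,0 N1=suspect,1 N2=alive,0 N3=alive,2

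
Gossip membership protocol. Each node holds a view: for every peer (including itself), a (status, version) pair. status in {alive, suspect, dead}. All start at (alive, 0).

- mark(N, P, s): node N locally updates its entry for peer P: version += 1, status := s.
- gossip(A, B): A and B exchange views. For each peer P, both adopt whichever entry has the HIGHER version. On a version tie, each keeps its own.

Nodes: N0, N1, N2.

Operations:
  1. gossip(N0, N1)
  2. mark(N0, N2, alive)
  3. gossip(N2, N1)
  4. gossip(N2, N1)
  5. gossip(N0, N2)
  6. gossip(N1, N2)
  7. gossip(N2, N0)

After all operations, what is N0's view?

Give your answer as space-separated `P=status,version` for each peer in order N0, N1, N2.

Op 1: gossip N0<->N1 -> N0.N0=(alive,v0) N0.N1=(alive,v0) N0.N2=(alive,v0) | N1.N0=(alive,v0) N1.N1=(alive,v0) N1.N2=(alive,v0)
Op 2: N0 marks N2=alive -> (alive,v1)
Op 3: gossip N2<->N1 -> N2.N0=(alive,v0) N2.N1=(alive,v0) N2.N2=(alive,v0) | N1.N0=(alive,v0) N1.N1=(alive,v0) N1.N2=(alive,v0)
Op 4: gossip N2<->N1 -> N2.N0=(alive,v0) N2.N1=(alive,v0) N2.N2=(alive,v0) | N1.N0=(alive,v0) N1.N1=(alive,v0) N1.N2=(alive,v0)
Op 5: gossip N0<->N2 -> N0.N0=(alive,v0) N0.N1=(alive,v0) N0.N2=(alive,v1) | N2.N0=(alive,v0) N2.N1=(alive,v0) N2.N2=(alive,v1)
Op 6: gossip N1<->N2 -> N1.N0=(alive,v0) N1.N1=(alive,v0) N1.N2=(alive,v1) | N2.N0=(alive,v0) N2.N1=(alive,v0) N2.N2=(alive,v1)
Op 7: gossip N2<->N0 -> N2.N0=(alive,v0) N2.N1=(alive,v0) N2.N2=(alive,v1) | N0.N0=(alive,v0) N0.N1=(alive,v0) N0.N2=(alive,v1)

Answer: N0=alive,0 N1=alive,0 N2=alive,1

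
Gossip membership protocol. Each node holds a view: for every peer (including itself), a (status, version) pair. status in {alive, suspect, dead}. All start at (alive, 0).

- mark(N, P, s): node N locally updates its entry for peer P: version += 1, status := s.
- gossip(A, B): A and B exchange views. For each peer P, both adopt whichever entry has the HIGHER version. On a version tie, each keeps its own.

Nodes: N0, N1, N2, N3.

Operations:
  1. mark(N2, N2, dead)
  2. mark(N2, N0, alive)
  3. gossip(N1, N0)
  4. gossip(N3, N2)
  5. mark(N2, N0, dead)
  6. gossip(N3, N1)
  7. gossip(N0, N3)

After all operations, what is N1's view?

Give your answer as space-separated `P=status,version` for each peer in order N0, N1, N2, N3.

Op 1: N2 marks N2=dead -> (dead,v1)
Op 2: N2 marks N0=alive -> (alive,v1)
Op 3: gossip N1<->N0 -> N1.N0=(alive,v0) N1.N1=(alive,v0) N1.N2=(alive,v0) N1.N3=(alive,v0) | N0.N0=(alive,v0) N0.N1=(alive,v0) N0.N2=(alive,v0) N0.N3=(alive,v0)
Op 4: gossip N3<->N2 -> N3.N0=(alive,v1) N3.N1=(alive,v0) N3.N2=(dead,v1) N3.N3=(alive,v0) | N2.N0=(alive,v1) N2.N1=(alive,v0) N2.N2=(dead,v1) N2.N3=(alive,v0)
Op 5: N2 marks N0=dead -> (dead,v2)
Op 6: gossip N3<->N1 -> N3.N0=(alive,v1) N3.N1=(alive,v0) N3.N2=(dead,v1) N3.N3=(alive,v0) | N1.N0=(alive,v1) N1.N1=(alive,v0) N1.N2=(dead,v1) N1.N3=(alive,v0)
Op 7: gossip N0<->N3 -> N0.N0=(alive,v1) N0.N1=(alive,v0) N0.N2=(dead,v1) N0.N3=(alive,v0) | N3.N0=(alive,v1) N3.N1=(alive,v0) N3.N2=(dead,v1) N3.N3=(alive,v0)

Answer: N0=alive,1 N1=alive,0 N2=dead,1 N3=alive,0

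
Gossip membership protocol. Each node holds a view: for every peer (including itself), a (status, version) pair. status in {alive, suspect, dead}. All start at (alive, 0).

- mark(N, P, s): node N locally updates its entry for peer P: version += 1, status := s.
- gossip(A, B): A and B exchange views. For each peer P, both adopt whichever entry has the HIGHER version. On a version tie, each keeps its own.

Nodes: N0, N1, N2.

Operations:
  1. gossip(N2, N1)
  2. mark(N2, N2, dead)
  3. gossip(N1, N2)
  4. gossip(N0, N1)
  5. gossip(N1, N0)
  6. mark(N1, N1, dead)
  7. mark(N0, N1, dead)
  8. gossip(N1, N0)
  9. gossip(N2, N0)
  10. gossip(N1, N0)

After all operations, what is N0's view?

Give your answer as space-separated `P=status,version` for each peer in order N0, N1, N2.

Answer: N0=alive,0 N1=dead,1 N2=dead,1

Derivation:
Op 1: gossip N2<->N1 -> N2.N0=(alive,v0) N2.N1=(alive,v0) N2.N2=(alive,v0) | N1.N0=(alive,v0) N1.N1=(alive,v0) N1.N2=(alive,v0)
Op 2: N2 marks N2=dead -> (dead,v1)
Op 3: gossip N1<->N2 -> N1.N0=(alive,v0) N1.N1=(alive,v0) N1.N2=(dead,v1) | N2.N0=(alive,v0) N2.N1=(alive,v0) N2.N2=(dead,v1)
Op 4: gossip N0<->N1 -> N0.N0=(alive,v0) N0.N1=(alive,v0) N0.N2=(dead,v1) | N1.N0=(alive,v0) N1.N1=(alive,v0) N1.N2=(dead,v1)
Op 5: gossip N1<->N0 -> N1.N0=(alive,v0) N1.N1=(alive,v0) N1.N2=(dead,v1) | N0.N0=(alive,v0) N0.N1=(alive,v0) N0.N2=(dead,v1)
Op 6: N1 marks N1=dead -> (dead,v1)
Op 7: N0 marks N1=dead -> (dead,v1)
Op 8: gossip N1<->N0 -> N1.N0=(alive,v0) N1.N1=(dead,v1) N1.N2=(dead,v1) | N0.N0=(alive,v0) N0.N1=(dead,v1) N0.N2=(dead,v1)
Op 9: gossip N2<->N0 -> N2.N0=(alive,v0) N2.N1=(dead,v1) N2.N2=(dead,v1) | N0.N0=(alive,v0) N0.N1=(dead,v1) N0.N2=(dead,v1)
Op 10: gossip N1<->N0 -> N1.N0=(alive,v0) N1.N1=(dead,v1) N1.N2=(dead,v1) | N0.N0=(alive,v0) N0.N1=(dead,v1) N0.N2=(dead,v1)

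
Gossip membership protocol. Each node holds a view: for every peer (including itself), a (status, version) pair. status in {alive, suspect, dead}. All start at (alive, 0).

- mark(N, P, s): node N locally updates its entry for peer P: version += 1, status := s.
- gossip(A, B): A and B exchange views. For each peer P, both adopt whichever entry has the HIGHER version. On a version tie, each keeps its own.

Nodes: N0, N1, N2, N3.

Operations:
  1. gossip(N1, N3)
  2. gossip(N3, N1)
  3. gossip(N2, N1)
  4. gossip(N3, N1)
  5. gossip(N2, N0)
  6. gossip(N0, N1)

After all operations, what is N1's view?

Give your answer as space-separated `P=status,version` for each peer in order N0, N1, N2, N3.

Answer: N0=alive,0 N1=alive,0 N2=alive,0 N3=alive,0

Derivation:
Op 1: gossip N1<->N3 -> N1.N0=(alive,v0) N1.N1=(alive,v0) N1.N2=(alive,v0) N1.N3=(alive,v0) | N3.N0=(alive,v0) N3.N1=(alive,v0) N3.N2=(alive,v0) N3.N3=(alive,v0)
Op 2: gossip N3<->N1 -> N3.N0=(alive,v0) N3.N1=(alive,v0) N3.N2=(alive,v0) N3.N3=(alive,v0) | N1.N0=(alive,v0) N1.N1=(alive,v0) N1.N2=(alive,v0) N1.N3=(alive,v0)
Op 3: gossip N2<->N1 -> N2.N0=(alive,v0) N2.N1=(alive,v0) N2.N2=(alive,v0) N2.N3=(alive,v0) | N1.N0=(alive,v0) N1.N1=(alive,v0) N1.N2=(alive,v0) N1.N3=(alive,v0)
Op 4: gossip N3<->N1 -> N3.N0=(alive,v0) N3.N1=(alive,v0) N3.N2=(alive,v0) N3.N3=(alive,v0) | N1.N0=(alive,v0) N1.N1=(alive,v0) N1.N2=(alive,v0) N1.N3=(alive,v0)
Op 5: gossip N2<->N0 -> N2.N0=(alive,v0) N2.N1=(alive,v0) N2.N2=(alive,v0) N2.N3=(alive,v0) | N0.N0=(alive,v0) N0.N1=(alive,v0) N0.N2=(alive,v0) N0.N3=(alive,v0)
Op 6: gossip N0<->N1 -> N0.N0=(alive,v0) N0.N1=(alive,v0) N0.N2=(alive,v0) N0.N3=(alive,v0) | N1.N0=(alive,v0) N1.N1=(alive,v0) N1.N2=(alive,v0) N1.N3=(alive,v0)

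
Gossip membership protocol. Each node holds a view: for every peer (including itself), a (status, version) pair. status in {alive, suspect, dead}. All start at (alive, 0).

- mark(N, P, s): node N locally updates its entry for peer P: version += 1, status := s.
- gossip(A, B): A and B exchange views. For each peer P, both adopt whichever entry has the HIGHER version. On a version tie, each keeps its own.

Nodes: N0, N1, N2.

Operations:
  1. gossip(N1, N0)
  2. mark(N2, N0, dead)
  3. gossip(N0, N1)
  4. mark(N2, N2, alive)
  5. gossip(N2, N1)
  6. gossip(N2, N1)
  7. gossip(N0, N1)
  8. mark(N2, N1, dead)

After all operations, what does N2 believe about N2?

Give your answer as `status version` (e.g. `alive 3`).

Op 1: gossip N1<->N0 -> N1.N0=(alive,v0) N1.N1=(alive,v0) N1.N2=(alive,v0) | N0.N0=(alive,v0) N0.N1=(alive,v0) N0.N2=(alive,v0)
Op 2: N2 marks N0=dead -> (dead,v1)
Op 3: gossip N0<->N1 -> N0.N0=(alive,v0) N0.N1=(alive,v0) N0.N2=(alive,v0) | N1.N0=(alive,v0) N1.N1=(alive,v0) N1.N2=(alive,v0)
Op 4: N2 marks N2=alive -> (alive,v1)
Op 5: gossip N2<->N1 -> N2.N0=(dead,v1) N2.N1=(alive,v0) N2.N2=(alive,v1) | N1.N0=(dead,v1) N1.N1=(alive,v0) N1.N2=(alive,v1)
Op 6: gossip N2<->N1 -> N2.N0=(dead,v1) N2.N1=(alive,v0) N2.N2=(alive,v1) | N1.N0=(dead,v1) N1.N1=(alive,v0) N1.N2=(alive,v1)
Op 7: gossip N0<->N1 -> N0.N0=(dead,v1) N0.N1=(alive,v0) N0.N2=(alive,v1) | N1.N0=(dead,v1) N1.N1=(alive,v0) N1.N2=(alive,v1)
Op 8: N2 marks N1=dead -> (dead,v1)

Answer: alive 1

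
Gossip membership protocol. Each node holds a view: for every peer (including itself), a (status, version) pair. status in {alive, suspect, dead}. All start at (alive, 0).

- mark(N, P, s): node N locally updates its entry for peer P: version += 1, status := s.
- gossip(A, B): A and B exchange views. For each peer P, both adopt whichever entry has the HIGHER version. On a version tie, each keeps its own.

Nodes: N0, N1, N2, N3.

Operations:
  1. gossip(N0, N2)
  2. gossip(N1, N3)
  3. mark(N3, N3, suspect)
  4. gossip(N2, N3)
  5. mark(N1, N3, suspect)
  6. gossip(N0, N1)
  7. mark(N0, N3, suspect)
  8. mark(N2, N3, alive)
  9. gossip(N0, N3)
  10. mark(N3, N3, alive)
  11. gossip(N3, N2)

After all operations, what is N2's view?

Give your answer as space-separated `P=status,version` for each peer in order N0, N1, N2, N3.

Answer: N0=alive,0 N1=alive,0 N2=alive,0 N3=alive,3

Derivation:
Op 1: gossip N0<->N2 -> N0.N0=(alive,v0) N0.N1=(alive,v0) N0.N2=(alive,v0) N0.N3=(alive,v0) | N2.N0=(alive,v0) N2.N1=(alive,v0) N2.N2=(alive,v0) N2.N3=(alive,v0)
Op 2: gossip N1<->N3 -> N1.N0=(alive,v0) N1.N1=(alive,v0) N1.N2=(alive,v0) N1.N3=(alive,v0) | N3.N0=(alive,v0) N3.N1=(alive,v0) N3.N2=(alive,v0) N3.N3=(alive,v0)
Op 3: N3 marks N3=suspect -> (suspect,v1)
Op 4: gossip N2<->N3 -> N2.N0=(alive,v0) N2.N1=(alive,v0) N2.N2=(alive,v0) N2.N3=(suspect,v1) | N3.N0=(alive,v0) N3.N1=(alive,v0) N3.N2=(alive,v0) N3.N3=(suspect,v1)
Op 5: N1 marks N3=suspect -> (suspect,v1)
Op 6: gossip N0<->N1 -> N0.N0=(alive,v0) N0.N1=(alive,v0) N0.N2=(alive,v0) N0.N3=(suspect,v1) | N1.N0=(alive,v0) N1.N1=(alive,v0) N1.N2=(alive,v0) N1.N3=(suspect,v1)
Op 7: N0 marks N3=suspect -> (suspect,v2)
Op 8: N2 marks N3=alive -> (alive,v2)
Op 9: gossip N0<->N3 -> N0.N0=(alive,v0) N0.N1=(alive,v0) N0.N2=(alive,v0) N0.N3=(suspect,v2) | N3.N0=(alive,v0) N3.N1=(alive,v0) N3.N2=(alive,v0) N3.N3=(suspect,v2)
Op 10: N3 marks N3=alive -> (alive,v3)
Op 11: gossip N3<->N2 -> N3.N0=(alive,v0) N3.N1=(alive,v0) N3.N2=(alive,v0) N3.N3=(alive,v3) | N2.N0=(alive,v0) N2.N1=(alive,v0) N2.N2=(alive,v0) N2.N3=(alive,v3)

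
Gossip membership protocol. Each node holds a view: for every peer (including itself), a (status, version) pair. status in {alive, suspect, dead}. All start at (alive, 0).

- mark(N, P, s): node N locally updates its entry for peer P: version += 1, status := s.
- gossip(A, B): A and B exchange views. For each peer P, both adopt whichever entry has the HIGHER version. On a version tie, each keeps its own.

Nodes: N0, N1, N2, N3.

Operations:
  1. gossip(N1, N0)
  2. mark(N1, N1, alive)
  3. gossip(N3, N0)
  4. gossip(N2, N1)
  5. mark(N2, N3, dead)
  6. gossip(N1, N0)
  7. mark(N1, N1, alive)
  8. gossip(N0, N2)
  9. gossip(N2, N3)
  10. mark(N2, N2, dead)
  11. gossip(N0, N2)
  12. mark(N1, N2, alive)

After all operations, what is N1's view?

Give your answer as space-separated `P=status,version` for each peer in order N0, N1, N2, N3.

Answer: N0=alive,0 N1=alive,2 N2=alive,1 N3=alive,0

Derivation:
Op 1: gossip N1<->N0 -> N1.N0=(alive,v0) N1.N1=(alive,v0) N1.N2=(alive,v0) N1.N3=(alive,v0) | N0.N0=(alive,v0) N0.N1=(alive,v0) N0.N2=(alive,v0) N0.N3=(alive,v0)
Op 2: N1 marks N1=alive -> (alive,v1)
Op 3: gossip N3<->N0 -> N3.N0=(alive,v0) N3.N1=(alive,v0) N3.N2=(alive,v0) N3.N3=(alive,v0) | N0.N0=(alive,v0) N0.N1=(alive,v0) N0.N2=(alive,v0) N0.N3=(alive,v0)
Op 4: gossip N2<->N1 -> N2.N0=(alive,v0) N2.N1=(alive,v1) N2.N2=(alive,v0) N2.N3=(alive,v0) | N1.N0=(alive,v0) N1.N1=(alive,v1) N1.N2=(alive,v0) N1.N3=(alive,v0)
Op 5: N2 marks N3=dead -> (dead,v1)
Op 6: gossip N1<->N0 -> N1.N0=(alive,v0) N1.N1=(alive,v1) N1.N2=(alive,v0) N1.N3=(alive,v0) | N0.N0=(alive,v0) N0.N1=(alive,v1) N0.N2=(alive,v0) N0.N3=(alive,v0)
Op 7: N1 marks N1=alive -> (alive,v2)
Op 8: gossip N0<->N2 -> N0.N0=(alive,v0) N0.N1=(alive,v1) N0.N2=(alive,v0) N0.N3=(dead,v1) | N2.N0=(alive,v0) N2.N1=(alive,v1) N2.N2=(alive,v0) N2.N3=(dead,v1)
Op 9: gossip N2<->N3 -> N2.N0=(alive,v0) N2.N1=(alive,v1) N2.N2=(alive,v0) N2.N3=(dead,v1) | N3.N0=(alive,v0) N3.N1=(alive,v1) N3.N2=(alive,v0) N3.N3=(dead,v1)
Op 10: N2 marks N2=dead -> (dead,v1)
Op 11: gossip N0<->N2 -> N0.N0=(alive,v0) N0.N1=(alive,v1) N0.N2=(dead,v1) N0.N3=(dead,v1) | N2.N0=(alive,v0) N2.N1=(alive,v1) N2.N2=(dead,v1) N2.N3=(dead,v1)
Op 12: N1 marks N2=alive -> (alive,v1)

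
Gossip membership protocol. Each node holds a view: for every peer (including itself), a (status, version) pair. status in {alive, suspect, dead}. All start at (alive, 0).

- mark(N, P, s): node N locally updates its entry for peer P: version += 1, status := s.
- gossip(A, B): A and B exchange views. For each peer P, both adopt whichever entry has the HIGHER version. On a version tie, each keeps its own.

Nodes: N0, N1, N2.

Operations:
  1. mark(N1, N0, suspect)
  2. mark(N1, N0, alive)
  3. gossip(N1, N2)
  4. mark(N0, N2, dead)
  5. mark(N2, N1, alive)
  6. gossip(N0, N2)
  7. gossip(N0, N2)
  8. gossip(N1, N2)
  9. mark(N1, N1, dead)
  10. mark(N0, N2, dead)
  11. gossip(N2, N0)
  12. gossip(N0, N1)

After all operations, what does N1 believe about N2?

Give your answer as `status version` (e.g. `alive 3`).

Answer: dead 2

Derivation:
Op 1: N1 marks N0=suspect -> (suspect,v1)
Op 2: N1 marks N0=alive -> (alive,v2)
Op 3: gossip N1<->N2 -> N1.N0=(alive,v2) N1.N1=(alive,v0) N1.N2=(alive,v0) | N2.N0=(alive,v2) N2.N1=(alive,v0) N2.N2=(alive,v0)
Op 4: N0 marks N2=dead -> (dead,v1)
Op 5: N2 marks N1=alive -> (alive,v1)
Op 6: gossip N0<->N2 -> N0.N0=(alive,v2) N0.N1=(alive,v1) N0.N2=(dead,v1) | N2.N0=(alive,v2) N2.N1=(alive,v1) N2.N2=(dead,v1)
Op 7: gossip N0<->N2 -> N0.N0=(alive,v2) N0.N1=(alive,v1) N0.N2=(dead,v1) | N2.N0=(alive,v2) N2.N1=(alive,v1) N2.N2=(dead,v1)
Op 8: gossip N1<->N2 -> N1.N0=(alive,v2) N1.N1=(alive,v1) N1.N2=(dead,v1) | N2.N0=(alive,v2) N2.N1=(alive,v1) N2.N2=(dead,v1)
Op 9: N1 marks N1=dead -> (dead,v2)
Op 10: N0 marks N2=dead -> (dead,v2)
Op 11: gossip N2<->N0 -> N2.N0=(alive,v2) N2.N1=(alive,v1) N2.N2=(dead,v2) | N0.N0=(alive,v2) N0.N1=(alive,v1) N0.N2=(dead,v2)
Op 12: gossip N0<->N1 -> N0.N0=(alive,v2) N0.N1=(dead,v2) N0.N2=(dead,v2) | N1.N0=(alive,v2) N1.N1=(dead,v2) N1.N2=(dead,v2)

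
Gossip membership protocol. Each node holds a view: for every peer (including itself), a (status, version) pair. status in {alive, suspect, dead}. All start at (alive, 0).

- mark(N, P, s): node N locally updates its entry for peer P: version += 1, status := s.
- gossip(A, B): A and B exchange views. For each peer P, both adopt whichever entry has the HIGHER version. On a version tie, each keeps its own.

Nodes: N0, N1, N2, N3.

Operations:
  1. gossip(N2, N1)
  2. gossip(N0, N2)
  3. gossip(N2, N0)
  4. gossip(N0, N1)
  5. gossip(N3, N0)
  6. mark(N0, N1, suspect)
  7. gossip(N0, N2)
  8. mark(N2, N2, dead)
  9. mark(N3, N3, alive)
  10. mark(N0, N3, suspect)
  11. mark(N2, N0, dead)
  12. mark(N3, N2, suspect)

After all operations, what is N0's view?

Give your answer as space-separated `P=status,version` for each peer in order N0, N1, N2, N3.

Op 1: gossip N2<->N1 -> N2.N0=(alive,v0) N2.N1=(alive,v0) N2.N2=(alive,v0) N2.N3=(alive,v0) | N1.N0=(alive,v0) N1.N1=(alive,v0) N1.N2=(alive,v0) N1.N3=(alive,v0)
Op 2: gossip N0<->N2 -> N0.N0=(alive,v0) N0.N1=(alive,v0) N0.N2=(alive,v0) N0.N3=(alive,v0) | N2.N0=(alive,v0) N2.N1=(alive,v0) N2.N2=(alive,v0) N2.N3=(alive,v0)
Op 3: gossip N2<->N0 -> N2.N0=(alive,v0) N2.N1=(alive,v0) N2.N2=(alive,v0) N2.N3=(alive,v0) | N0.N0=(alive,v0) N0.N1=(alive,v0) N0.N2=(alive,v0) N0.N3=(alive,v0)
Op 4: gossip N0<->N1 -> N0.N0=(alive,v0) N0.N1=(alive,v0) N0.N2=(alive,v0) N0.N3=(alive,v0) | N1.N0=(alive,v0) N1.N1=(alive,v0) N1.N2=(alive,v0) N1.N3=(alive,v0)
Op 5: gossip N3<->N0 -> N3.N0=(alive,v0) N3.N1=(alive,v0) N3.N2=(alive,v0) N3.N3=(alive,v0) | N0.N0=(alive,v0) N0.N1=(alive,v0) N0.N2=(alive,v0) N0.N3=(alive,v0)
Op 6: N0 marks N1=suspect -> (suspect,v1)
Op 7: gossip N0<->N2 -> N0.N0=(alive,v0) N0.N1=(suspect,v1) N0.N2=(alive,v0) N0.N3=(alive,v0) | N2.N0=(alive,v0) N2.N1=(suspect,v1) N2.N2=(alive,v0) N2.N3=(alive,v0)
Op 8: N2 marks N2=dead -> (dead,v1)
Op 9: N3 marks N3=alive -> (alive,v1)
Op 10: N0 marks N3=suspect -> (suspect,v1)
Op 11: N2 marks N0=dead -> (dead,v1)
Op 12: N3 marks N2=suspect -> (suspect,v1)

Answer: N0=alive,0 N1=suspect,1 N2=alive,0 N3=suspect,1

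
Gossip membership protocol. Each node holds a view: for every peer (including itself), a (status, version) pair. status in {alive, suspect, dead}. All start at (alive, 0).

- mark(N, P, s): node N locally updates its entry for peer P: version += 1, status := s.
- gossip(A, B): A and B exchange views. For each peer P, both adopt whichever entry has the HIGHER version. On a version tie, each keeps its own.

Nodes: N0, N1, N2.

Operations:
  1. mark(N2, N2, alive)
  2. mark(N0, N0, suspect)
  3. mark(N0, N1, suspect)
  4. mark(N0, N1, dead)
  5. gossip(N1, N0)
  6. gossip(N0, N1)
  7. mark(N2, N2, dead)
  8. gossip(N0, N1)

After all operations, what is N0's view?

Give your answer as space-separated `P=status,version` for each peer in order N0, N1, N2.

Answer: N0=suspect,1 N1=dead,2 N2=alive,0

Derivation:
Op 1: N2 marks N2=alive -> (alive,v1)
Op 2: N0 marks N0=suspect -> (suspect,v1)
Op 3: N0 marks N1=suspect -> (suspect,v1)
Op 4: N0 marks N1=dead -> (dead,v2)
Op 5: gossip N1<->N0 -> N1.N0=(suspect,v1) N1.N1=(dead,v2) N1.N2=(alive,v0) | N0.N0=(suspect,v1) N0.N1=(dead,v2) N0.N2=(alive,v0)
Op 6: gossip N0<->N1 -> N0.N0=(suspect,v1) N0.N1=(dead,v2) N0.N2=(alive,v0) | N1.N0=(suspect,v1) N1.N1=(dead,v2) N1.N2=(alive,v0)
Op 7: N2 marks N2=dead -> (dead,v2)
Op 8: gossip N0<->N1 -> N0.N0=(suspect,v1) N0.N1=(dead,v2) N0.N2=(alive,v0) | N1.N0=(suspect,v1) N1.N1=(dead,v2) N1.N2=(alive,v0)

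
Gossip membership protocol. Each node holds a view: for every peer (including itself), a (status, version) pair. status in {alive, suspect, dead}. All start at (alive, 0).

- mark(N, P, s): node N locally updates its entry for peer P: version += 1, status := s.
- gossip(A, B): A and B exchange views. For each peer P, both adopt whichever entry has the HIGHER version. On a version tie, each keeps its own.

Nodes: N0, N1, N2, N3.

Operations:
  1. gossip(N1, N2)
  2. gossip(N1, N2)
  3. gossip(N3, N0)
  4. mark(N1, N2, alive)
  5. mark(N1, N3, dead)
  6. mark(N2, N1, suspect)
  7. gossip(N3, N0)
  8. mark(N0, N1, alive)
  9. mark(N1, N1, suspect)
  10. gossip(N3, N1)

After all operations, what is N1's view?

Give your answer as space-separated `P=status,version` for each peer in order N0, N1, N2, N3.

Op 1: gossip N1<->N2 -> N1.N0=(alive,v0) N1.N1=(alive,v0) N1.N2=(alive,v0) N1.N3=(alive,v0) | N2.N0=(alive,v0) N2.N1=(alive,v0) N2.N2=(alive,v0) N2.N3=(alive,v0)
Op 2: gossip N1<->N2 -> N1.N0=(alive,v0) N1.N1=(alive,v0) N1.N2=(alive,v0) N1.N3=(alive,v0) | N2.N0=(alive,v0) N2.N1=(alive,v0) N2.N2=(alive,v0) N2.N3=(alive,v0)
Op 3: gossip N3<->N0 -> N3.N0=(alive,v0) N3.N1=(alive,v0) N3.N2=(alive,v0) N3.N3=(alive,v0) | N0.N0=(alive,v0) N0.N1=(alive,v0) N0.N2=(alive,v0) N0.N3=(alive,v0)
Op 4: N1 marks N2=alive -> (alive,v1)
Op 5: N1 marks N3=dead -> (dead,v1)
Op 6: N2 marks N1=suspect -> (suspect,v1)
Op 7: gossip N3<->N0 -> N3.N0=(alive,v0) N3.N1=(alive,v0) N3.N2=(alive,v0) N3.N3=(alive,v0) | N0.N0=(alive,v0) N0.N1=(alive,v0) N0.N2=(alive,v0) N0.N3=(alive,v0)
Op 8: N0 marks N1=alive -> (alive,v1)
Op 9: N1 marks N1=suspect -> (suspect,v1)
Op 10: gossip N3<->N1 -> N3.N0=(alive,v0) N3.N1=(suspect,v1) N3.N2=(alive,v1) N3.N3=(dead,v1) | N1.N0=(alive,v0) N1.N1=(suspect,v1) N1.N2=(alive,v1) N1.N3=(dead,v1)

Answer: N0=alive,0 N1=suspect,1 N2=alive,1 N3=dead,1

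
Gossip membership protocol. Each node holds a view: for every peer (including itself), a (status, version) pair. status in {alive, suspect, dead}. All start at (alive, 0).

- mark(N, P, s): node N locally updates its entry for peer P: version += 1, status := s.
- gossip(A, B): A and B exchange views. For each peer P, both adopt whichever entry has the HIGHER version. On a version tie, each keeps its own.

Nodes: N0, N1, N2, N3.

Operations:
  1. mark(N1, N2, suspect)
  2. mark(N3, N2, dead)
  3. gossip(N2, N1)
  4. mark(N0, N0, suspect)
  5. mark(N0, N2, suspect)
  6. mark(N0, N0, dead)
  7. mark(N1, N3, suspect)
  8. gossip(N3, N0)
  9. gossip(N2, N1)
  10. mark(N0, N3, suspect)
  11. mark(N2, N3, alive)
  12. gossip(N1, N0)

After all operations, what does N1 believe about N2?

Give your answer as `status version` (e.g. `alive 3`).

Answer: suspect 1

Derivation:
Op 1: N1 marks N2=suspect -> (suspect,v1)
Op 2: N3 marks N2=dead -> (dead,v1)
Op 3: gossip N2<->N1 -> N2.N0=(alive,v0) N2.N1=(alive,v0) N2.N2=(suspect,v1) N2.N3=(alive,v0) | N1.N0=(alive,v0) N1.N1=(alive,v0) N1.N2=(suspect,v1) N1.N3=(alive,v0)
Op 4: N0 marks N0=suspect -> (suspect,v1)
Op 5: N0 marks N2=suspect -> (suspect,v1)
Op 6: N0 marks N0=dead -> (dead,v2)
Op 7: N1 marks N3=suspect -> (suspect,v1)
Op 8: gossip N3<->N0 -> N3.N0=(dead,v2) N3.N1=(alive,v0) N3.N2=(dead,v1) N3.N3=(alive,v0) | N0.N0=(dead,v2) N0.N1=(alive,v0) N0.N2=(suspect,v1) N0.N3=(alive,v0)
Op 9: gossip N2<->N1 -> N2.N0=(alive,v0) N2.N1=(alive,v0) N2.N2=(suspect,v1) N2.N3=(suspect,v1) | N1.N0=(alive,v0) N1.N1=(alive,v0) N1.N2=(suspect,v1) N1.N3=(suspect,v1)
Op 10: N0 marks N3=suspect -> (suspect,v1)
Op 11: N2 marks N3=alive -> (alive,v2)
Op 12: gossip N1<->N0 -> N1.N0=(dead,v2) N1.N1=(alive,v0) N1.N2=(suspect,v1) N1.N3=(suspect,v1) | N0.N0=(dead,v2) N0.N1=(alive,v0) N0.N2=(suspect,v1) N0.N3=(suspect,v1)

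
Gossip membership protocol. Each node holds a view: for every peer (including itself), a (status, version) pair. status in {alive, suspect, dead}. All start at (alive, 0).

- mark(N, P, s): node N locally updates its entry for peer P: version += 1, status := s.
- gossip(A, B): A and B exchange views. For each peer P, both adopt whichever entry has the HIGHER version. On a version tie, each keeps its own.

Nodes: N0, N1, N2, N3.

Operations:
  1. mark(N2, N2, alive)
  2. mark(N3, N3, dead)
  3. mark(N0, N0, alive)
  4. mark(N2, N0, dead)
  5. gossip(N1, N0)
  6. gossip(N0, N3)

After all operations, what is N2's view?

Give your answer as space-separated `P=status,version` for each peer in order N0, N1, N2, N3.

Op 1: N2 marks N2=alive -> (alive,v1)
Op 2: N3 marks N3=dead -> (dead,v1)
Op 3: N0 marks N0=alive -> (alive,v1)
Op 4: N2 marks N0=dead -> (dead,v1)
Op 5: gossip N1<->N0 -> N1.N0=(alive,v1) N1.N1=(alive,v0) N1.N2=(alive,v0) N1.N3=(alive,v0) | N0.N0=(alive,v1) N0.N1=(alive,v0) N0.N2=(alive,v0) N0.N3=(alive,v0)
Op 6: gossip N0<->N3 -> N0.N0=(alive,v1) N0.N1=(alive,v0) N0.N2=(alive,v0) N0.N3=(dead,v1) | N3.N0=(alive,v1) N3.N1=(alive,v0) N3.N2=(alive,v0) N3.N3=(dead,v1)

Answer: N0=dead,1 N1=alive,0 N2=alive,1 N3=alive,0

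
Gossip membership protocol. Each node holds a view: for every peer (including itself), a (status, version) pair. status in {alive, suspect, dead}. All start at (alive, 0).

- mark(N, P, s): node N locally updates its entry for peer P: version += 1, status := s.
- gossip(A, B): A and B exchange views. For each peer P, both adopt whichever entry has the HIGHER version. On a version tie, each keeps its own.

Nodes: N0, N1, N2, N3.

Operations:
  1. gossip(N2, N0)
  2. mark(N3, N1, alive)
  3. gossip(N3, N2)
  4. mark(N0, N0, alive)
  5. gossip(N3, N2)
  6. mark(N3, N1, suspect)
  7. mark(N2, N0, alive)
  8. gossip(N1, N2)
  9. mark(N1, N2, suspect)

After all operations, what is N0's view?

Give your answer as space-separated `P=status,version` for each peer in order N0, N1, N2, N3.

Answer: N0=alive,1 N1=alive,0 N2=alive,0 N3=alive,0

Derivation:
Op 1: gossip N2<->N0 -> N2.N0=(alive,v0) N2.N1=(alive,v0) N2.N2=(alive,v0) N2.N3=(alive,v0) | N0.N0=(alive,v0) N0.N1=(alive,v0) N0.N2=(alive,v0) N0.N3=(alive,v0)
Op 2: N3 marks N1=alive -> (alive,v1)
Op 3: gossip N3<->N2 -> N3.N0=(alive,v0) N3.N1=(alive,v1) N3.N2=(alive,v0) N3.N3=(alive,v0) | N2.N0=(alive,v0) N2.N1=(alive,v1) N2.N2=(alive,v0) N2.N3=(alive,v0)
Op 4: N0 marks N0=alive -> (alive,v1)
Op 5: gossip N3<->N2 -> N3.N0=(alive,v0) N3.N1=(alive,v1) N3.N2=(alive,v0) N3.N3=(alive,v0) | N2.N0=(alive,v0) N2.N1=(alive,v1) N2.N2=(alive,v0) N2.N3=(alive,v0)
Op 6: N3 marks N1=suspect -> (suspect,v2)
Op 7: N2 marks N0=alive -> (alive,v1)
Op 8: gossip N1<->N2 -> N1.N0=(alive,v1) N1.N1=(alive,v1) N1.N2=(alive,v0) N1.N3=(alive,v0) | N2.N0=(alive,v1) N2.N1=(alive,v1) N2.N2=(alive,v0) N2.N3=(alive,v0)
Op 9: N1 marks N2=suspect -> (suspect,v1)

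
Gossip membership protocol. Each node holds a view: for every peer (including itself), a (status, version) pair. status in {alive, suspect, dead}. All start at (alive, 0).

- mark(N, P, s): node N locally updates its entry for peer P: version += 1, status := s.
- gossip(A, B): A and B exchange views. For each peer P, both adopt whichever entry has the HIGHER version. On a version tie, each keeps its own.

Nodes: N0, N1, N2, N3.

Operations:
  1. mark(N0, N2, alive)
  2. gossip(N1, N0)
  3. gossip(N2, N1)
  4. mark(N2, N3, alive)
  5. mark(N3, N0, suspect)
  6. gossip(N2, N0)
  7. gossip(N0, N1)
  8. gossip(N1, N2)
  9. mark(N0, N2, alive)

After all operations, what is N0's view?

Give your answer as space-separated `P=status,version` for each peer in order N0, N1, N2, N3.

Op 1: N0 marks N2=alive -> (alive,v1)
Op 2: gossip N1<->N0 -> N1.N0=(alive,v0) N1.N1=(alive,v0) N1.N2=(alive,v1) N1.N3=(alive,v0) | N0.N0=(alive,v0) N0.N1=(alive,v0) N0.N2=(alive,v1) N0.N3=(alive,v0)
Op 3: gossip N2<->N1 -> N2.N0=(alive,v0) N2.N1=(alive,v0) N2.N2=(alive,v1) N2.N3=(alive,v0) | N1.N0=(alive,v0) N1.N1=(alive,v0) N1.N2=(alive,v1) N1.N3=(alive,v0)
Op 4: N2 marks N3=alive -> (alive,v1)
Op 5: N3 marks N0=suspect -> (suspect,v1)
Op 6: gossip N2<->N0 -> N2.N0=(alive,v0) N2.N1=(alive,v0) N2.N2=(alive,v1) N2.N3=(alive,v1) | N0.N0=(alive,v0) N0.N1=(alive,v0) N0.N2=(alive,v1) N0.N3=(alive,v1)
Op 7: gossip N0<->N1 -> N0.N0=(alive,v0) N0.N1=(alive,v0) N0.N2=(alive,v1) N0.N3=(alive,v1) | N1.N0=(alive,v0) N1.N1=(alive,v0) N1.N2=(alive,v1) N1.N3=(alive,v1)
Op 8: gossip N1<->N2 -> N1.N0=(alive,v0) N1.N1=(alive,v0) N1.N2=(alive,v1) N1.N3=(alive,v1) | N2.N0=(alive,v0) N2.N1=(alive,v0) N2.N2=(alive,v1) N2.N3=(alive,v1)
Op 9: N0 marks N2=alive -> (alive,v2)

Answer: N0=alive,0 N1=alive,0 N2=alive,2 N3=alive,1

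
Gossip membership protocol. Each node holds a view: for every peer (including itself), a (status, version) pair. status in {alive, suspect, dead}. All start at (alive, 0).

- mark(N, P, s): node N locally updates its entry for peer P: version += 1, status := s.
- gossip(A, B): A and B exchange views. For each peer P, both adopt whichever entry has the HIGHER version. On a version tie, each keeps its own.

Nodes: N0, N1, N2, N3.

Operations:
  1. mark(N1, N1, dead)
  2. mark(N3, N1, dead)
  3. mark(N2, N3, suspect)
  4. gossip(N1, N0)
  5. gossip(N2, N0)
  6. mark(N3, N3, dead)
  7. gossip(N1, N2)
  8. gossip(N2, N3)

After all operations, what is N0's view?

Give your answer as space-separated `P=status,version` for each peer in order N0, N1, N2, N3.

Answer: N0=alive,0 N1=dead,1 N2=alive,0 N3=suspect,1

Derivation:
Op 1: N1 marks N1=dead -> (dead,v1)
Op 2: N3 marks N1=dead -> (dead,v1)
Op 3: N2 marks N3=suspect -> (suspect,v1)
Op 4: gossip N1<->N0 -> N1.N0=(alive,v0) N1.N1=(dead,v1) N1.N2=(alive,v0) N1.N3=(alive,v0) | N0.N0=(alive,v0) N0.N1=(dead,v1) N0.N2=(alive,v0) N0.N3=(alive,v0)
Op 5: gossip N2<->N0 -> N2.N0=(alive,v0) N2.N1=(dead,v1) N2.N2=(alive,v0) N2.N3=(suspect,v1) | N0.N0=(alive,v0) N0.N1=(dead,v1) N0.N2=(alive,v0) N0.N3=(suspect,v1)
Op 6: N3 marks N3=dead -> (dead,v1)
Op 7: gossip N1<->N2 -> N1.N0=(alive,v0) N1.N1=(dead,v1) N1.N2=(alive,v0) N1.N3=(suspect,v1) | N2.N0=(alive,v0) N2.N1=(dead,v1) N2.N2=(alive,v0) N2.N3=(suspect,v1)
Op 8: gossip N2<->N3 -> N2.N0=(alive,v0) N2.N1=(dead,v1) N2.N2=(alive,v0) N2.N3=(suspect,v1) | N3.N0=(alive,v0) N3.N1=(dead,v1) N3.N2=(alive,v0) N3.N3=(dead,v1)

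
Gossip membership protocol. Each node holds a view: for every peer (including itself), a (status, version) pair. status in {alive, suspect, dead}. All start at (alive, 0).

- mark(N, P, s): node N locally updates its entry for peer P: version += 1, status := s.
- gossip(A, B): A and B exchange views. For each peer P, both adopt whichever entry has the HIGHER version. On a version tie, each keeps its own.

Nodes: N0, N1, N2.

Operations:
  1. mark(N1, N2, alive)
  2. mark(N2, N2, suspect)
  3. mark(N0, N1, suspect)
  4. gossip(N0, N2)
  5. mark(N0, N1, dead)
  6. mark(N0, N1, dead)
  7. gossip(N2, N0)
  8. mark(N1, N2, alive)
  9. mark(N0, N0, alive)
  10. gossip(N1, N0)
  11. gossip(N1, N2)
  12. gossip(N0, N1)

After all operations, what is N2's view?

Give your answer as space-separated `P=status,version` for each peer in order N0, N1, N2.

Op 1: N1 marks N2=alive -> (alive,v1)
Op 2: N2 marks N2=suspect -> (suspect,v1)
Op 3: N0 marks N1=suspect -> (suspect,v1)
Op 4: gossip N0<->N2 -> N0.N0=(alive,v0) N0.N1=(suspect,v1) N0.N2=(suspect,v1) | N2.N0=(alive,v0) N2.N1=(suspect,v1) N2.N2=(suspect,v1)
Op 5: N0 marks N1=dead -> (dead,v2)
Op 6: N0 marks N1=dead -> (dead,v3)
Op 7: gossip N2<->N0 -> N2.N0=(alive,v0) N2.N1=(dead,v3) N2.N2=(suspect,v1) | N0.N0=(alive,v0) N0.N1=(dead,v3) N0.N2=(suspect,v1)
Op 8: N1 marks N2=alive -> (alive,v2)
Op 9: N0 marks N0=alive -> (alive,v1)
Op 10: gossip N1<->N0 -> N1.N0=(alive,v1) N1.N1=(dead,v3) N1.N2=(alive,v2) | N0.N0=(alive,v1) N0.N1=(dead,v3) N0.N2=(alive,v2)
Op 11: gossip N1<->N2 -> N1.N0=(alive,v1) N1.N1=(dead,v3) N1.N2=(alive,v2) | N2.N0=(alive,v1) N2.N1=(dead,v3) N2.N2=(alive,v2)
Op 12: gossip N0<->N1 -> N0.N0=(alive,v1) N0.N1=(dead,v3) N0.N2=(alive,v2) | N1.N0=(alive,v1) N1.N1=(dead,v3) N1.N2=(alive,v2)

Answer: N0=alive,1 N1=dead,3 N2=alive,2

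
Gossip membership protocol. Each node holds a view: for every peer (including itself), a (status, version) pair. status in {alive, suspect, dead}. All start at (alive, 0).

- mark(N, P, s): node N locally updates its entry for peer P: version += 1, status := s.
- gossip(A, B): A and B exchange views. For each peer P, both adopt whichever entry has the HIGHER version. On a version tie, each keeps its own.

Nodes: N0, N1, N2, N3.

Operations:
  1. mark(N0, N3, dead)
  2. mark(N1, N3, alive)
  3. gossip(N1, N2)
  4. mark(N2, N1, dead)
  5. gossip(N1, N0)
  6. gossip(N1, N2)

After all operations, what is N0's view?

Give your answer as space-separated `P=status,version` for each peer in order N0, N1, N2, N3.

Answer: N0=alive,0 N1=alive,0 N2=alive,0 N3=dead,1

Derivation:
Op 1: N0 marks N3=dead -> (dead,v1)
Op 2: N1 marks N3=alive -> (alive,v1)
Op 3: gossip N1<->N2 -> N1.N0=(alive,v0) N1.N1=(alive,v0) N1.N2=(alive,v0) N1.N3=(alive,v1) | N2.N0=(alive,v0) N2.N1=(alive,v0) N2.N2=(alive,v0) N2.N3=(alive,v1)
Op 4: N2 marks N1=dead -> (dead,v1)
Op 5: gossip N1<->N0 -> N1.N0=(alive,v0) N1.N1=(alive,v0) N1.N2=(alive,v0) N1.N3=(alive,v1) | N0.N0=(alive,v0) N0.N1=(alive,v0) N0.N2=(alive,v0) N0.N3=(dead,v1)
Op 6: gossip N1<->N2 -> N1.N0=(alive,v0) N1.N1=(dead,v1) N1.N2=(alive,v0) N1.N3=(alive,v1) | N2.N0=(alive,v0) N2.N1=(dead,v1) N2.N2=(alive,v0) N2.N3=(alive,v1)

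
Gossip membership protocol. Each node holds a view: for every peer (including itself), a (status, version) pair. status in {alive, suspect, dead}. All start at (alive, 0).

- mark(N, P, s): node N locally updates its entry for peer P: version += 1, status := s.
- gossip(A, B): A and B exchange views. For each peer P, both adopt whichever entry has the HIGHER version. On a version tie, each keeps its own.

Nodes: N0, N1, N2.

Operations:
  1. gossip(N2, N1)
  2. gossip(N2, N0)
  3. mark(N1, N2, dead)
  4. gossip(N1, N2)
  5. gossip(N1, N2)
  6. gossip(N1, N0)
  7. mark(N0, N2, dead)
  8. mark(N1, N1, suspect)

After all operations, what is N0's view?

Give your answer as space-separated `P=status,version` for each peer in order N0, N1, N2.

Answer: N0=alive,0 N1=alive,0 N2=dead,2

Derivation:
Op 1: gossip N2<->N1 -> N2.N0=(alive,v0) N2.N1=(alive,v0) N2.N2=(alive,v0) | N1.N0=(alive,v0) N1.N1=(alive,v0) N1.N2=(alive,v0)
Op 2: gossip N2<->N0 -> N2.N0=(alive,v0) N2.N1=(alive,v0) N2.N2=(alive,v0) | N0.N0=(alive,v0) N0.N1=(alive,v0) N0.N2=(alive,v0)
Op 3: N1 marks N2=dead -> (dead,v1)
Op 4: gossip N1<->N2 -> N1.N0=(alive,v0) N1.N1=(alive,v0) N1.N2=(dead,v1) | N2.N0=(alive,v0) N2.N1=(alive,v0) N2.N2=(dead,v1)
Op 5: gossip N1<->N2 -> N1.N0=(alive,v0) N1.N1=(alive,v0) N1.N2=(dead,v1) | N2.N0=(alive,v0) N2.N1=(alive,v0) N2.N2=(dead,v1)
Op 6: gossip N1<->N0 -> N1.N0=(alive,v0) N1.N1=(alive,v0) N1.N2=(dead,v1) | N0.N0=(alive,v0) N0.N1=(alive,v0) N0.N2=(dead,v1)
Op 7: N0 marks N2=dead -> (dead,v2)
Op 8: N1 marks N1=suspect -> (suspect,v1)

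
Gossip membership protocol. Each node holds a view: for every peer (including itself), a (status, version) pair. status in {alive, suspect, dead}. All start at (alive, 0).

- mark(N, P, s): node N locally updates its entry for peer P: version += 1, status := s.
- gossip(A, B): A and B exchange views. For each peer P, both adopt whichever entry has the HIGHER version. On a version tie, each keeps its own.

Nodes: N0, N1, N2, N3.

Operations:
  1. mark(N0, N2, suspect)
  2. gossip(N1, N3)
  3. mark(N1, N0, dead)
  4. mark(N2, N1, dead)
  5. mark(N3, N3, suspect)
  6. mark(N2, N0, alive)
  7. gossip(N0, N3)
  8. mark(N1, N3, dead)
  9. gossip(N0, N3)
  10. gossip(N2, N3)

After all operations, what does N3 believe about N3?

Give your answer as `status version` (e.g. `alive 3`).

Answer: suspect 1

Derivation:
Op 1: N0 marks N2=suspect -> (suspect,v1)
Op 2: gossip N1<->N3 -> N1.N0=(alive,v0) N1.N1=(alive,v0) N1.N2=(alive,v0) N1.N3=(alive,v0) | N3.N0=(alive,v0) N3.N1=(alive,v0) N3.N2=(alive,v0) N3.N3=(alive,v0)
Op 3: N1 marks N0=dead -> (dead,v1)
Op 4: N2 marks N1=dead -> (dead,v1)
Op 5: N3 marks N3=suspect -> (suspect,v1)
Op 6: N2 marks N0=alive -> (alive,v1)
Op 7: gossip N0<->N3 -> N0.N0=(alive,v0) N0.N1=(alive,v0) N0.N2=(suspect,v1) N0.N3=(suspect,v1) | N3.N0=(alive,v0) N3.N1=(alive,v0) N3.N2=(suspect,v1) N3.N3=(suspect,v1)
Op 8: N1 marks N3=dead -> (dead,v1)
Op 9: gossip N0<->N3 -> N0.N0=(alive,v0) N0.N1=(alive,v0) N0.N2=(suspect,v1) N0.N3=(suspect,v1) | N3.N0=(alive,v0) N3.N1=(alive,v0) N3.N2=(suspect,v1) N3.N3=(suspect,v1)
Op 10: gossip N2<->N3 -> N2.N0=(alive,v1) N2.N1=(dead,v1) N2.N2=(suspect,v1) N2.N3=(suspect,v1) | N3.N0=(alive,v1) N3.N1=(dead,v1) N3.N2=(suspect,v1) N3.N3=(suspect,v1)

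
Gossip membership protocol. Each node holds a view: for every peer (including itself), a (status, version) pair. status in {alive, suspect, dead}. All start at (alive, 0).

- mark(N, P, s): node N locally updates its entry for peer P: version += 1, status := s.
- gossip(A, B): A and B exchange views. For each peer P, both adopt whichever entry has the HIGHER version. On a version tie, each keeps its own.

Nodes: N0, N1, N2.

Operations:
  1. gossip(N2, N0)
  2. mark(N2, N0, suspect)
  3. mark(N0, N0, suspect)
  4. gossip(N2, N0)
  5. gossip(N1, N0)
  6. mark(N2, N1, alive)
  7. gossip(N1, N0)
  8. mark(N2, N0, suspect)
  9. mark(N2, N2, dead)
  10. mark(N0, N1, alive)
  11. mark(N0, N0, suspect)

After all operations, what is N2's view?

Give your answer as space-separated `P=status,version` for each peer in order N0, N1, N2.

Op 1: gossip N2<->N0 -> N2.N0=(alive,v0) N2.N1=(alive,v0) N2.N2=(alive,v0) | N0.N0=(alive,v0) N0.N1=(alive,v0) N0.N2=(alive,v0)
Op 2: N2 marks N0=suspect -> (suspect,v1)
Op 3: N0 marks N0=suspect -> (suspect,v1)
Op 4: gossip N2<->N0 -> N2.N0=(suspect,v1) N2.N1=(alive,v0) N2.N2=(alive,v0) | N0.N0=(suspect,v1) N0.N1=(alive,v0) N0.N2=(alive,v0)
Op 5: gossip N1<->N0 -> N1.N0=(suspect,v1) N1.N1=(alive,v0) N1.N2=(alive,v0) | N0.N0=(suspect,v1) N0.N1=(alive,v0) N0.N2=(alive,v0)
Op 6: N2 marks N1=alive -> (alive,v1)
Op 7: gossip N1<->N0 -> N1.N0=(suspect,v1) N1.N1=(alive,v0) N1.N2=(alive,v0) | N0.N0=(suspect,v1) N0.N1=(alive,v0) N0.N2=(alive,v0)
Op 8: N2 marks N0=suspect -> (suspect,v2)
Op 9: N2 marks N2=dead -> (dead,v1)
Op 10: N0 marks N1=alive -> (alive,v1)
Op 11: N0 marks N0=suspect -> (suspect,v2)

Answer: N0=suspect,2 N1=alive,1 N2=dead,1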